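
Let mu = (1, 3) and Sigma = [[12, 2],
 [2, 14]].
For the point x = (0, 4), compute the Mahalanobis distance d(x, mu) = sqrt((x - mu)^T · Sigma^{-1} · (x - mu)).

Step 1 — centre the observation: (x - mu) = (-1, 1).

Step 2 — invert Sigma. det(Sigma) = 12·14 - (2)² = 164.
  Sigma^{-1} = (1/det) · [[d, -b], [-b, a]] = [[0.0854, -0.0122],
 [-0.0122, 0.0732]].

Step 3 — form the quadratic (x - mu)^T · Sigma^{-1} · (x - mu):
  Sigma^{-1} · (x - mu) = (-0.0976, 0.0854).
  (x - mu)^T · [Sigma^{-1} · (x - mu)] = (-1)·(-0.0976) + (1)·(0.0854) = 0.1829.

Step 4 — take square root: d = √(0.1829) ≈ 0.4277.

d(x, mu) = √(0.1829) ≈ 0.4277


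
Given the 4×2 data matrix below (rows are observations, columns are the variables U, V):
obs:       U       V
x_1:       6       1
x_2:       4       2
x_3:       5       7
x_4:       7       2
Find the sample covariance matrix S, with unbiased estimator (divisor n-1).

Step 1 — column means:
  mean(U) = (6 + 4 + 5 + 7) / 4 = 22/4 = 5.5
  mean(V) = (1 + 2 + 7 + 2) / 4 = 12/4 = 3

Step 2 — sample covariance S[i,j] = (1/(n-1)) · Σ_k (x_{k,i} - mean_i) · (x_{k,j} - mean_j), with n-1 = 3.
  S[U,U] = ((0.5)·(0.5) + (-1.5)·(-1.5) + (-0.5)·(-0.5) + (1.5)·(1.5)) / 3 = 5/3 = 1.6667
  S[U,V] = ((0.5)·(-2) + (-1.5)·(-1) + (-0.5)·(4) + (1.5)·(-1)) / 3 = -3/3 = -1
  S[V,V] = ((-2)·(-2) + (-1)·(-1) + (4)·(4) + (-1)·(-1)) / 3 = 22/3 = 7.3333

S is symmetric (S[j,i] = S[i,j]). Assembling:

S = [[1.6667, -1],
 [-1, 7.3333]]


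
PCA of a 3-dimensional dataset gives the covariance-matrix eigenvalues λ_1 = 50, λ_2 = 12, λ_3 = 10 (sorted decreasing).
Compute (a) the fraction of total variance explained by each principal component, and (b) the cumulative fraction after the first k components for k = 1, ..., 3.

Step 1 — total variance = trace(Sigma) = Σ λ_i = 50 + 12 + 10 = 72.

Step 2 — fraction explained by component i = λ_i / Σ λ:
  PC1: 50/72 = 0.6944
  PC2: 12/72 = 0.1667
  PC3: 10/72 = 0.1389

Step 3 — cumulative fraction after k components = (λ_1 + ... + λ_k) / Σ λ:
  k = 1: 50/72 = 0.6944
  k = 2: (50 + 12)/72 = 62/72 = 0.8611
  k = 3: (50 + 12 + 10)/72 = 72/72 = 1

Summary (fraction, with percent):

explained: PC1 0.6944 (69.44%), PC2 0.1667 (16.67%), PC3 0.1389 (13.89%);  cumulative: 0.6944, 0.8611, 1


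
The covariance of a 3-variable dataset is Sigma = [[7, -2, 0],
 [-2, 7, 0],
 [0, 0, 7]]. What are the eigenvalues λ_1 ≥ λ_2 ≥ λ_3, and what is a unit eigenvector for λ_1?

Step 1 — characteristic polynomial p(λ) = det(λI - Sigma) = λ³ - tr·λ² + c_1·λ - det, where tr = trace, c_1 = sum of the principal 2×2 minors, det = det(Sigma):
  tr = 7 + 7 + 7 = 21,
  c_1 = (7·7 - (-2)²) + (7·7 - (0)²) + (7·7 - (0)²) = 45 + 49 + 49 = 143,
  det = 7·(7·7 - (0)²) - (-2)·((-2)·7 - (0)·(0)) + (0)·((-2)·(0) - 7·(0)) = 7·(49) - (-2)·(-14) + (0)·(0) = 315.
  So p(λ) = λ³ - 21λ² + 143λ - 315.
Step 2 — look for an integer root (rational root theorem: any rational root is an integer divisor of 315). Testing λ = 5:
  p(5) = 125 - 525 + 715 - 315 = 0  ✓
  Dividing out (λ - 5): p(λ) = (λ - 5)(λ² - 16λ + 63).
Step 3 — remaining eigenvalues from the quadratic λ² - 16λ + 63 = 0:
  Δ = 16² - 4·63 = 256 - 252 = 4,  λ = (16 ± √4)/2 = (16 ± 2)/2 = 9 or 7.
  Sorted: λ_1 = 9,  λ_2 = 7,  λ_3 = 5  (check: sum = 21 = tr ✓).

Step 4 — unit eigenvector for λ_1 = 9: v spans the null space of (Sigma - λ_1 I), whose rows are
  r_1 = (-2, -2, 0),  r_2 = (-2, -2, 0),  r_3 = (0, 0, -2).
  v is orthogonal to every row, so take v ∝ r_1 × r_3 = ((-2)·(-2) - (0)·(0), (0)·(0) - (-2)·(-2), (-2)·(0) - (-2)·(0)) = (4, -4, 0).
  Rescale (divide by 4): u = (1, -1, 0).
  ||u|| = √((1)² + (-1)² + (0)²) = √(2) ≈ 1.4142,  v_1 = u/||u|| ≈ (0.7071, -0.7071, 0) (||v_1|| = 1).

λ_1 = 9,  λ_2 = 7,  λ_3 = 5;  v_1 ≈ (0.7071, -0.7071, 0)


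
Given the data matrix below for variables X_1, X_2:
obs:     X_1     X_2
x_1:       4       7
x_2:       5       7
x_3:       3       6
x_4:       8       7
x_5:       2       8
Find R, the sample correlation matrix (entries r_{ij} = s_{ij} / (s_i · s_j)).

Step 1 — column means:
  mean(X_1) = (4 + 5 + 3 + 8 + 2) / 5 = 22/5 = 4.4
  mean(X_2) = (7 + 7 + 6 + 7 + 8) / 5 = 35/5 = 7

Step 2 — sample variances and covariances s[i,j] = (1/(n-1)) · Σ_k (x_{k,i} - mean_i) · (x_{k,j} - mean_j), with n-1 = 4:
  s[X_1,X_1] = ((-0.4)·(-0.4) + (0.6)·(0.6) + (-1.4)·(-1.4) + (3.6)·(3.6) + (-2.4)·(-2.4)) / 4 = 21.2/4 = 5.3
  s[X_1,X_2] = ((-0.4)·(0) + (0.6)·(0) + (-1.4)·(-1) + (3.6)·(0) + (-2.4)·(1)) / 4 = -1/4 = -0.25
  s[X_2,X_2] = ((0)·(0) + (0)·(0) + (-1)·(-1) + (0)·(0) + (1)·(1)) / 4 = 2/4 = 0.5
  Sample standard deviations s_i = √(s[i,i]):
  s(X_1) = √(5.3) = 2.3022
  s(X_2) = √(0.5) = 0.7071

Step 3 — r_{ij} = s_{ij} / (s_i · s_j):
  r[X_1,X_1] = 1 (diagonal).
  r[X_1,X_2] = -0.25 / (2.3022 · 0.7071) = -0.25 / 1.6279 = -0.1536
  r[X_2,X_2] = 1 (diagonal).

R is symmetric with unit diagonal. Assembling:

R = [[1, -0.1536],
 [-0.1536, 1]]


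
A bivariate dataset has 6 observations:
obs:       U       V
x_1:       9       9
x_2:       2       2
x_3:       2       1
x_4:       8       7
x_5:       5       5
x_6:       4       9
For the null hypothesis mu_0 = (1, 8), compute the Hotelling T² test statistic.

Step 1 — sample mean vector:
  mean(U) = (9 + 2 + 2 + 8 + 5 + 4) / 6 = 30/6 = 5
  mean(V) = (9 + 2 + 1 + 7 + 5 + 9) / 6 = 33/6 = 5.5
  x̄ = (5, 5.5),  deviation x̄ - mu_0 = (5, 5.5) - (1, 8) = (4, -2.5).

Step 2 — sample covariance matrix, S[i,j] = (1/(n-1)) · Σ_k (x_{k,i} - mean_i) · (x_{k,j} - mean_j), divisor n-1 = 5:
  S[U,U] = ((4)·(4) + (-3)·(-3) + (-3)·(-3) + (3)·(3) + (0)·(0) + (-1)·(-1)) / 5 = 44/5 = 8.8
  S[U,V] = ((4)·(3.5) + (-3)·(-3.5) + (-3)·(-4.5) + (3)·(1.5) + (0)·(-0.5) + (-1)·(3.5)) / 5 = 39/5 = 7.8
  S[V,V] = ((3.5)·(3.5) + (-3.5)·(-3.5) + (-4.5)·(-4.5) + (1.5)·(1.5) + (-0.5)·(-0.5) + (3.5)·(3.5)) / 5 = 59.5/5 = 11.9
  S = [[8.8, 7.8],
 [7.8, 11.9]].

Step 3 — invert S. det(S) = 8.8·11.9 - (7.8)² = 43.88.
  S^{-1} = (1/det) · [[d, -b], [-b, a]] = [[0.2712, -0.1778],
 [-0.1778, 0.2005]].

Step 4 — quadratic form (x̄ - mu_0)^T · S^{-1} · (x̄ - mu_0):
  S^{-1} · (x̄ - mu_0) = (1.5292, -1.2124),
  (x̄ - mu_0)^T · [...] = (4)·(1.5292) + (-2.5)·(-1.2124) = 9.1477.

Step 5 — scale by n: T² = 6 · 9.1477 = 54.8861.

T² ≈ 54.8861


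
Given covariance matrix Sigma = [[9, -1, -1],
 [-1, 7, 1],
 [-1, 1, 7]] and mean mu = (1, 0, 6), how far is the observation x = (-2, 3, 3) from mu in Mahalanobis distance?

Step 1 — centre the observation: (x - mu) = (-3, 3, -3).

Step 2 — invert Sigma (cofactor / det for 3×3, or solve directly):
  Sigma^{-1} = [[0.1143, 0.0143, 0.0143],
 [0.0143, 0.1476, -0.019],
 [0.0143, -0.019, 0.1476]].

Step 3 — form the quadratic (x - mu)^T · Sigma^{-1} · (x - mu):
  Sigma^{-1} · (x - mu) = (-0.3429, 0.4571, -0.5429).
  (x - mu)^T · [Sigma^{-1} · (x - mu)] = (-3)·(-0.3429) + (3)·(0.4571) + (-3)·(-0.5429) = 4.0286.

Step 4 — take square root: d = √(4.0286) ≈ 2.0071.

d(x, mu) = √(4.0286) ≈ 2.0071


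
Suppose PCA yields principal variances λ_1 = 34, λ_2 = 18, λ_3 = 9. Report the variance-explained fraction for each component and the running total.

Step 1 — total variance = trace(Sigma) = Σ λ_i = 34 + 18 + 9 = 61.

Step 2 — fraction explained by component i = λ_i / Σ λ:
  PC1: 34/61 = 0.5574
  PC2: 18/61 = 0.2951
  PC3: 9/61 = 0.1475

Step 3 — cumulative fraction after k components = (λ_1 + ... + λ_k) / Σ λ:
  k = 1: 34/61 = 0.5574
  k = 2: (34 + 18)/61 = 52/61 = 0.8525
  k = 3: (34 + 18 + 9)/61 = 61/61 = 1

Summary (fraction, with percent):

explained: PC1 0.5574 (55.74%), PC2 0.2951 (29.51%), PC3 0.1475 (14.75%);  cumulative: 0.5574, 0.8525, 1


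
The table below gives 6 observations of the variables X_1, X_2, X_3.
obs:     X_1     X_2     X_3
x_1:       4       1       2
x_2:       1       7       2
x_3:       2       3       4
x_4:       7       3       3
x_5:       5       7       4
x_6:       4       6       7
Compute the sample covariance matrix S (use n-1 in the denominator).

Step 1 — column means:
  mean(X_1) = (4 + 1 + 2 + 7 + 5 + 4) / 6 = 23/6 = 3.8333
  mean(X_2) = (1 + 7 + 3 + 3 + 7 + 6) / 6 = 27/6 = 4.5
  mean(X_3) = (2 + 2 + 4 + 3 + 4 + 7) / 6 = 22/6 = 3.6667

Step 2 — sample covariance S[i,j] = (1/(n-1)) · Σ_k (x_{k,i} - mean_i) · (x_{k,j} - mean_j), with n-1 = 5.
  S[X_1,X_1] = ((0.1667)·(0.1667) + (-2.8333)·(-2.8333) + (-1.8333)·(-1.8333) + (3.1667)·(3.1667) + (1.1667)·(1.1667) + (0.1667)·(0.1667)) / 5 = 22.8333/5 = 4.5667
  S[X_1,X_2] = ((0.1667)·(-3.5) + (-2.8333)·(2.5) + (-1.8333)·(-1.5) + (3.1667)·(-1.5) + (1.1667)·(2.5) + (0.1667)·(1.5)) / 5 = -6.5/5 = -1.3
  S[X_1,X_3] = ((0.1667)·(-1.6667) + (-2.8333)·(-1.6667) + (-1.8333)·(0.3333) + (3.1667)·(-0.6667) + (1.1667)·(0.3333) + (0.1667)·(3.3333)) / 5 = 2.6667/5 = 0.5333
  S[X_2,X_2] = ((-3.5)·(-3.5) + (2.5)·(2.5) + (-1.5)·(-1.5) + (-1.5)·(-1.5) + (2.5)·(2.5) + (1.5)·(1.5)) / 5 = 31.5/5 = 6.3
  S[X_2,X_3] = ((-3.5)·(-1.6667) + (2.5)·(-1.6667) + (-1.5)·(0.3333) + (-1.5)·(-0.6667) + (2.5)·(0.3333) + (1.5)·(3.3333)) / 5 = 8/5 = 1.6
  S[X_3,X_3] = ((-1.6667)·(-1.6667) + (-1.6667)·(-1.6667) + (0.3333)·(0.3333) + (-0.6667)·(-0.6667) + (0.3333)·(0.3333) + (3.3333)·(3.3333)) / 5 = 17.3333/5 = 3.4667

S is symmetric (S[j,i] = S[i,j]). Assembling:

S = [[4.5667, -1.3, 0.5333],
 [-1.3, 6.3, 1.6],
 [0.5333, 1.6, 3.4667]]


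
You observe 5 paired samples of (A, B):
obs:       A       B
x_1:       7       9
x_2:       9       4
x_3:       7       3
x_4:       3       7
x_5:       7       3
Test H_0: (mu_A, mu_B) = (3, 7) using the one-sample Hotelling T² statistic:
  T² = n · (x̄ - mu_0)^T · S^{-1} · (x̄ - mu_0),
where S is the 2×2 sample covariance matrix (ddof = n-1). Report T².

Step 1 — sample mean vector:
  mean(A) = (7 + 9 + 7 + 3 + 7) / 5 = 33/5 = 6.6
  mean(B) = (9 + 4 + 3 + 7 + 3) / 5 = 26/5 = 5.2
  x̄ = (6.6, 5.2),  deviation x̄ - mu_0 = (6.6, 5.2) - (3, 7) = (3.6, -1.8).

Step 2 — sample covariance matrix, S[i,j] = (1/(n-1)) · Σ_k (x_{k,i} - mean_i) · (x_{k,j} - mean_j), divisor n-1 = 4:
  S[A,A] = ((0.4)·(0.4) + (2.4)·(2.4) + (0.4)·(0.4) + (-3.6)·(-3.6) + (0.4)·(0.4)) / 4 = 19.2/4 = 4.8
  S[A,B] = ((0.4)·(3.8) + (2.4)·(-1.2) + (0.4)·(-2.2) + (-3.6)·(1.8) + (0.4)·(-2.2)) / 4 = -9.6/4 = -2.4
  S[B,B] = ((3.8)·(3.8) + (-1.2)·(-1.2) + (-2.2)·(-2.2) + (1.8)·(1.8) + (-2.2)·(-2.2)) / 4 = 28.8/4 = 7.2
  S = [[4.8, -2.4],
 [-2.4, 7.2]].

Step 3 — invert S. det(S) = 4.8·7.2 - (-2.4)² = 28.8.
  S^{-1} = (1/det) · [[d, -b], [-b, a]] = [[0.25, 0.0833],
 [0.0833, 0.1667]].

Step 4 — quadratic form (x̄ - mu_0)^T · S^{-1} · (x̄ - mu_0):
  S^{-1} · (x̄ - mu_0) = (0.75, 0),
  (x̄ - mu_0)^T · [...] = (3.6)·(0.75) + (-1.8)·(0) = 2.7.

Step 5 — scale by n: T² = 5 · 2.7 = 13.5.

T² ≈ 13.5


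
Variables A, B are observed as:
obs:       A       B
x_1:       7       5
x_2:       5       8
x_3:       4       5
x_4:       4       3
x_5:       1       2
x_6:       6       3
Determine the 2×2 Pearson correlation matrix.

Step 1 — column means:
  mean(A) = (7 + 5 + 4 + 4 + 1 + 6) / 6 = 27/6 = 4.5
  mean(B) = (5 + 8 + 5 + 3 + 2 + 3) / 6 = 26/6 = 4.3333

Step 2 — sample variances and covariances s[i,j] = (1/(n-1)) · Σ_k (x_{k,i} - mean_i) · (x_{k,j} - mean_j), with n-1 = 5:
  s[A,A] = ((2.5)·(2.5) + (0.5)·(0.5) + (-0.5)·(-0.5) + (-0.5)·(-0.5) + (-3.5)·(-3.5) + (1.5)·(1.5)) / 5 = 21.5/5 = 4.3
  s[A,B] = ((2.5)·(0.6667) + (0.5)·(3.6667) + (-0.5)·(0.6667) + (-0.5)·(-1.3333) + (-3.5)·(-2.3333) + (1.5)·(-1.3333)) / 5 = 10/5 = 2
  s[B,B] = ((0.6667)·(0.6667) + (3.6667)·(3.6667) + (0.6667)·(0.6667) + (-1.3333)·(-1.3333) + (-2.3333)·(-2.3333) + (-1.3333)·(-1.3333)) / 5 = 23.3333/5 = 4.6667
  Sample standard deviations s_i = √(s[i,i]):
  s(A) = √(4.3) = 2.0736
  s(B) = √(4.6667) = 2.1602

Step 3 — r_{ij} = s_{ij} / (s_i · s_j):
  r[A,A] = 1 (diagonal).
  r[A,B] = 2 / (2.0736 · 2.1602) = 2 / 4.4796 = 0.4465
  r[B,B] = 1 (diagonal).

R is symmetric with unit diagonal. Assembling:

R = [[1, 0.4465],
 [0.4465, 1]]


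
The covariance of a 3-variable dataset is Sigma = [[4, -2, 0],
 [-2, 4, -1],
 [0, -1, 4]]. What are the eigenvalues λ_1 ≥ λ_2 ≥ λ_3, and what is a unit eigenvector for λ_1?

Step 1 — characteristic polynomial p(λ) = det(λI - Sigma) = λ³ - tr·λ² + c_1·λ - det, where tr = trace, c_1 = sum of the principal 2×2 minors, det = det(Sigma):
  tr = 4 + 4 + 4 = 12,
  c_1 = (4·4 - (-2)²) + (4·4 - (0)²) + (4·4 - (-1)²) = 12 + 16 + 15 = 43,
  det = 4·(4·4 - (-1)²) - (-2)·((-2)·4 - (-1)·(0)) + (0)·((-2)·(-1) - 4·(0)) = 4·(15) - (-2)·(-8) + (0)·(2) = 44.
  So p(λ) = λ³ - 12λ² + 43λ - 44.
Step 2 — look for an integer root (rational root theorem: any rational root is an integer divisor of 44). Testing λ = 4:
  p(4) = 64 - 192 + 172 - 44 = 0  ✓
  Dividing out (λ - 4): p(λ) = (λ - 4)(λ² - 8λ + 11).
Step 3 — remaining eigenvalues from the quadratic λ² - 8λ + 11 = 0:
  Δ = 8² - 4·11 = 64 - 44 = 20,  λ = (8 ± √20)/2 = (8 ± 4.4721)/2 ≈ 6.2361 or 1.7639.
  Sorted: λ_1 = 6.2361,  λ_2 = 4,  λ_3 = 1.7639  (check: sum = 12 = tr ✓).

Step 4 — unit eigenvector for λ_1 ≈ 6.2361: v spans the null space of (Sigma - λ_1 I), whose rows are
  r_1 = (-2.2361, -2, 0),  r_2 = (-2, -2.2361, -1),  r_3 = (0, -1, -2.2361).
  v is orthogonal to every row, so take v ∝ r_1 × r_2 = ((-2)·(-1) - (0)·(-2.2361), (0)·(-2) - (-2.2361)·(-1), (-2.2361)·(-2.2361) - (-2)·(-2)) ≈ (2, -2.2361, 1).
  Let u = (2, -2.2361, 1).
  ||u|| = √((2)² + (-2.2361)² + (1)²) = √(10) ≈ 3.1623,  v_1 = u/||u|| ≈ (0.6325, -0.7071, 0.3162) (||v_1|| = 1).

λ_1 = 6.2361,  λ_2 = 4,  λ_3 = 1.7639;  v_1 ≈ (0.6325, -0.7071, 0.3162)


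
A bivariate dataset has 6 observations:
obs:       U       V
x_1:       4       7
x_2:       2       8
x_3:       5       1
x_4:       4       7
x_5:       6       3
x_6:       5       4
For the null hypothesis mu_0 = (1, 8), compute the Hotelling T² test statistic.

Step 1 — sample mean vector:
  mean(U) = (4 + 2 + 5 + 4 + 6 + 5) / 6 = 26/6 = 4.3333
  mean(V) = (7 + 8 + 1 + 7 + 3 + 4) / 6 = 30/6 = 5
  x̄ = (4.3333, 5),  deviation x̄ - mu_0 = (4.3333, 5) - (1, 8) = (3.3333, -3).

Step 2 — sample covariance matrix, S[i,j] = (1/(n-1)) · Σ_k (x_{k,i} - mean_i) · (x_{k,j} - mean_j), divisor n-1 = 5:
  S[U,U] = ((-0.3333)·(-0.3333) + (-2.3333)·(-2.3333) + (0.6667)·(0.6667) + (-0.3333)·(-0.3333) + (1.6667)·(1.6667) + (0.6667)·(0.6667)) / 5 = 9.3333/5 = 1.8667
  S[U,V] = ((-0.3333)·(2) + (-2.3333)·(3) + (0.6667)·(-4) + (-0.3333)·(2) + (1.6667)·(-2) + (0.6667)·(-1)) / 5 = -15/5 = -3
  S[V,V] = ((2)·(2) + (3)·(3) + (-4)·(-4) + (2)·(2) + (-2)·(-2) + (-1)·(-1)) / 5 = 38/5 = 7.6
  S = [[1.8667, -3],
 [-3, 7.6]].

Step 3 — invert S. det(S) = 1.8667·7.6 - (-3)² = 5.1867.
  S^{-1} = (1/det) · [[d, -b], [-b, a]] = [[1.4653, 0.5784],
 [0.5784, 0.3599]].

Step 4 — quadratic form (x̄ - mu_0)^T · S^{-1} · (x̄ - mu_0):
  S^{-1} · (x̄ - mu_0) = (3.1491, 0.8483),
  (x̄ - mu_0)^T · [...] = (3.3333)·(3.1491) + (-3)·(0.8483) = 7.952.

Step 5 — scale by n: T² = 6 · 7.952 = 47.7121.

T² ≈ 47.7121


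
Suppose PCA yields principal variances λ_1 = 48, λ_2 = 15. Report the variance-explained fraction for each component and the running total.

Step 1 — total variance = trace(Sigma) = Σ λ_i = 48 + 15 = 63.

Step 2 — fraction explained by component i = λ_i / Σ λ:
  PC1: 48/63 = 0.7619
  PC2: 15/63 = 0.2381

Step 3 — cumulative fraction after k components = (λ_1 + ... + λ_k) / Σ λ:
  k = 1: 48/63 = 0.7619
  k = 2: (48 + 15)/63 = 63/63 = 1

Summary (fraction, with percent):

explained: PC1 0.7619 (76.19%), PC2 0.2381 (23.81%);  cumulative: 0.7619, 1


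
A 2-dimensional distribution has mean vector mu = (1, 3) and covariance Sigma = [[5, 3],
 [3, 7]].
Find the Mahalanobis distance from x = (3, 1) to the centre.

Step 1 — centre the observation: (x - mu) = (2, -2).

Step 2 — invert Sigma. det(Sigma) = 5·7 - (3)² = 26.
  Sigma^{-1} = (1/det) · [[d, -b], [-b, a]] = [[0.2692, -0.1154],
 [-0.1154, 0.1923]].

Step 3 — form the quadratic (x - mu)^T · Sigma^{-1} · (x - mu):
  Sigma^{-1} · (x - mu) = (0.7692, -0.6154).
  (x - mu)^T · [Sigma^{-1} · (x - mu)] = (2)·(0.7692) + (-2)·(-0.6154) = 2.7692.

Step 4 — take square root: d = √(2.7692) ≈ 1.6641.

d(x, mu) = √(2.7692) ≈ 1.6641


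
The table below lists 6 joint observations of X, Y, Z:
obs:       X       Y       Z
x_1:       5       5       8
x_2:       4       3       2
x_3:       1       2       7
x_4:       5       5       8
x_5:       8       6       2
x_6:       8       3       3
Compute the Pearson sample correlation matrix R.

Step 1 — column means:
  mean(X) = (5 + 4 + 1 + 5 + 8 + 8) / 6 = 31/6 = 5.1667
  mean(Y) = (5 + 3 + 2 + 5 + 6 + 3) / 6 = 24/6 = 4
  mean(Z) = (8 + 2 + 7 + 8 + 2 + 3) / 6 = 30/6 = 5

Step 2 — sample variances and covariances s[i,j] = (1/(n-1)) · Σ_k (x_{k,i} - mean_i) · (x_{k,j} - mean_j), with n-1 = 5:
  s[X,X] = ((-0.1667)·(-0.1667) + (-1.1667)·(-1.1667) + (-4.1667)·(-4.1667) + (-0.1667)·(-0.1667) + (2.8333)·(2.8333) + (2.8333)·(2.8333)) / 5 = 34.8333/5 = 6.9667
  s[X,Y] = ((-0.1667)·(1) + (-1.1667)·(-1) + (-4.1667)·(-2) + (-0.1667)·(1) + (2.8333)·(2) + (2.8333)·(-1)) / 5 = 12/5 = 2.4
  s[X,Z] = ((-0.1667)·(3) + (-1.1667)·(-3) + (-4.1667)·(2) + (-0.1667)·(3) + (2.8333)·(-3) + (2.8333)·(-2)) / 5 = -20/5 = -4
  s[Y,Y] = ((1)·(1) + (-1)·(-1) + (-2)·(-2) + (1)·(1) + (2)·(2) + (-1)·(-1)) / 5 = 12/5 = 2.4
  s[Y,Z] = ((1)·(3) + (-1)·(-3) + (-2)·(2) + (1)·(3) + (2)·(-3) + (-1)·(-2)) / 5 = 1/5 = 0.2
  s[Z,Z] = ((3)·(3) + (-3)·(-3) + (2)·(2) + (3)·(3) + (-3)·(-3) + (-2)·(-2)) / 5 = 44/5 = 8.8
  Sample standard deviations s_i = √(s[i,i]):
  s(X) = √(6.9667) = 2.6394
  s(Y) = √(2.4) = 1.5492
  s(Z) = √(8.8) = 2.9665

Step 3 — r_{ij} = s_{ij} / (s_i · s_j):
  r[X,X] = 1 (diagonal).
  r[X,Y] = 2.4 / (2.6394 · 1.5492) = 2.4 / 4.089 = 0.5869
  r[X,Z] = -4 / (2.6394 · 2.9665) = -4 / 7.8299 = -0.5109
  r[Y,Y] = 1 (diagonal).
  r[Y,Z] = 0.2 / (1.5492 · 2.9665) = 0.2 / 4.5957 = 0.0435
  r[Z,Z] = 1 (diagonal).

R is symmetric with unit diagonal. Assembling:

R = [[1, 0.5869, -0.5109],
 [0.5869, 1, 0.0435],
 [-0.5109, 0.0435, 1]]


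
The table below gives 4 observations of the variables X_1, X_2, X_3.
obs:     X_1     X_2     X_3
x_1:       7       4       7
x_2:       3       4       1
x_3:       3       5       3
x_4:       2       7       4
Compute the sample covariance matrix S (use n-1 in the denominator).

Step 1 — column means:
  mean(X_1) = (7 + 3 + 3 + 2) / 4 = 15/4 = 3.75
  mean(X_2) = (4 + 4 + 5 + 7) / 4 = 20/4 = 5
  mean(X_3) = (7 + 1 + 3 + 4) / 4 = 15/4 = 3.75

Step 2 — sample covariance S[i,j] = (1/(n-1)) · Σ_k (x_{k,i} - mean_i) · (x_{k,j} - mean_j), with n-1 = 3.
  S[X_1,X_1] = ((3.25)·(3.25) + (-0.75)·(-0.75) + (-0.75)·(-0.75) + (-1.75)·(-1.75)) / 3 = 14.75/3 = 4.9167
  S[X_1,X_2] = ((3.25)·(-1) + (-0.75)·(-1) + (-0.75)·(0) + (-1.75)·(2)) / 3 = -6/3 = -2
  S[X_1,X_3] = ((3.25)·(3.25) + (-0.75)·(-2.75) + (-0.75)·(-0.75) + (-1.75)·(0.25)) / 3 = 12.75/3 = 4.25
  S[X_2,X_2] = ((-1)·(-1) + (-1)·(-1) + (0)·(0) + (2)·(2)) / 3 = 6/3 = 2
  S[X_2,X_3] = ((-1)·(3.25) + (-1)·(-2.75) + (0)·(-0.75) + (2)·(0.25)) / 3 = 0/3 = 0
  S[X_3,X_3] = ((3.25)·(3.25) + (-2.75)·(-2.75) + (-0.75)·(-0.75) + (0.25)·(0.25)) / 3 = 18.75/3 = 6.25

S is symmetric (S[j,i] = S[i,j]). Assembling:

S = [[4.9167, -2, 4.25],
 [-2, 2, 0],
 [4.25, 0, 6.25]]


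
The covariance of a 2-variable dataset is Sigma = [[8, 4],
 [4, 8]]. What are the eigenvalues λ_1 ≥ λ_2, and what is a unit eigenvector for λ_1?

Step 1 — characteristic polynomial of 2×2 Sigma:
  det(Sigma - λI) = λ² - trace · λ + det = 0.
  trace = 8 + 8 = 16, det = 8·8 - (4)² = 48.
Step 2 — discriminant:
  Δ = trace² - 4·det = 256 - 192 = 64.
Step 3 — eigenvalues:
  λ = (trace ± √Δ)/2 = (16 ± 8)/2,
  λ_1 = 12,  λ_2 = 4.

Step 4 — unit eigenvector for λ_1: solve (Sigma - λ_1 I)v = 0. First row:
  (8 - 12)·v_x + (4)·v_y = 0, i.e. (-4)·v_x + (4)·v_y = 0,
  so v ∝ (b, λ_1 - a) = (4, 4) = u.
  ||u|| = √((4)² + (4)²) = √(32) ≈ 5.6569,
  v_1 = u/||u|| ≈ (0.7071, 0.7071) (||v_1|| = 1).

λ_1 = 12,  λ_2 = 4;  v_1 ≈ (0.7071, 0.7071)


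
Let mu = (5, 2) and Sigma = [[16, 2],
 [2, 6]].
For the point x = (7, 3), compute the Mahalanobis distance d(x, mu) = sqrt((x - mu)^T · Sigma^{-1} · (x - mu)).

Step 1 — centre the observation: (x - mu) = (2, 1).

Step 2 — invert Sigma. det(Sigma) = 16·6 - (2)² = 92.
  Sigma^{-1} = (1/det) · [[d, -b], [-b, a]] = [[0.0652, -0.0217],
 [-0.0217, 0.1739]].

Step 3 — form the quadratic (x - mu)^T · Sigma^{-1} · (x - mu):
  Sigma^{-1} · (x - mu) = (0.1087, 0.1304).
  (x - mu)^T · [Sigma^{-1} · (x - mu)] = (2)·(0.1087) + (1)·(0.1304) = 0.3478.

Step 4 — take square root: d = √(0.3478) ≈ 0.5898.

d(x, mu) = √(0.3478) ≈ 0.5898


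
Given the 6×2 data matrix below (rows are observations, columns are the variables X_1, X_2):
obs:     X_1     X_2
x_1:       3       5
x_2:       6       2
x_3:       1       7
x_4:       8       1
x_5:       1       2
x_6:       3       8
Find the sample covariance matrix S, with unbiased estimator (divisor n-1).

Step 1 — column means:
  mean(X_1) = (3 + 6 + 1 + 8 + 1 + 3) / 6 = 22/6 = 3.6667
  mean(X_2) = (5 + 2 + 7 + 1 + 2 + 8) / 6 = 25/6 = 4.1667

Step 2 — sample covariance S[i,j] = (1/(n-1)) · Σ_k (x_{k,i} - mean_i) · (x_{k,j} - mean_j), with n-1 = 5.
  S[X_1,X_1] = ((-0.6667)·(-0.6667) + (2.3333)·(2.3333) + (-2.6667)·(-2.6667) + (4.3333)·(4.3333) + (-2.6667)·(-2.6667) + (-0.6667)·(-0.6667)) / 5 = 39.3333/5 = 7.8667
  S[X_1,X_2] = ((-0.6667)·(0.8333) + (2.3333)·(-2.1667) + (-2.6667)·(2.8333) + (4.3333)·(-3.1667) + (-2.6667)·(-2.1667) + (-0.6667)·(3.8333)) / 5 = -23.6667/5 = -4.7333
  S[X_2,X_2] = ((0.8333)·(0.8333) + (-2.1667)·(-2.1667) + (2.8333)·(2.8333) + (-3.1667)·(-3.1667) + (-2.1667)·(-2.1667) + (3.8333)·(3.8333)) / 5 = 42.8333/5 = 8.5667

S is symmetric (S[j,i] = S[i,j]). Assembling:

S = [[7.8667, -4.7333],
 [-4.7333, 8.5667]]


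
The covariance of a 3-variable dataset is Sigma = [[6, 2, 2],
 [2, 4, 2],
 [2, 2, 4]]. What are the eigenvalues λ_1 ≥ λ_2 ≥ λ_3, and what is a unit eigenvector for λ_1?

Step 1 — characteristic polynomial p(λ) = det(λI - Sigma) = λ³ - tr·λ² + c_1·λ - det, where tr = trace, c_1 = sum of the principal 2×2 minors, det = det(Sigma):
  tr = 6 + 4 + 4 = 14,
  c_1 = (6·4 - (2)²) + (6·4 - (2)²) + (4·4 - (2)²) = 20 + 20 + 12 = 52,
  det = 6·(4·4 - (2)²) - (2)·((2)·4 - (2)·(2)) + (2)·((2)·(2) - 4·(2)) = 6·(12) - (2)·(4) + (2)·(-4) = 56.
  So p(λ) = λ³ - 14λ² + 52λ - 56.
Step 2 — look for an integer root (rational root theorem: any rational root is an integer divisor of 56). Testing λ = 2:
  p(2) = 8 - 56 + 104 - 56 = 0  ✓
  Dividing out (λ - 2): p(λ) = (λ - 2)(λ² - 12λ + 28).
Step 3 — remaining eigenvalues from the quadratic λ² - 12λ + 28 = 0:
  Δ = 12² - 4·28 = 144 - 112 = 32,  λ = (12 ± √32)/2 = (12 ± 5.6569)/2 ≈ 8.8284 or 3.1716.
  Sorted: λ_1 = 8.8284,  λ_2 = 3.1716,  λ_3 = 2  (check: sum = 14 = tr ✓).

Step 4 — unit eigenvector for λ_1 ≈ 8.8284: v spans the null space of (Sigma - λ_1 I), whose rows are
  r_1 = (-2.8284, 2, 2),  r_2 = (2, -4.8284, 2),  r_3 = (2, 2, -4.8284).
  v is orthogonal to every row, so take v ∝ r_1 × r_2 = ((2)·(2) - (2)·(-4.8284), (2)·(2) - (-2.8284)·(2), (-2.8284)·(-4.8284) - (2)·(2)) ≈ (13.6569, 9.6569, 9.6569).
  Let u = (13.6569, 9.6569, 9.6569).
  ||u|| = √((13.6569)² + (9.6569)² + (9.6569)²) = √(373.0193) ≈ 19.3137,  v_1 = u/||u|| ≈ (0.7071, 0.5, 0.5) (||v_1|| = 1).

λ_1 = 8.8284,  λ_2 = 3.1716,  λ_3 = 2;  v_1 ≈ (0.7071, 0.5, 0.5)


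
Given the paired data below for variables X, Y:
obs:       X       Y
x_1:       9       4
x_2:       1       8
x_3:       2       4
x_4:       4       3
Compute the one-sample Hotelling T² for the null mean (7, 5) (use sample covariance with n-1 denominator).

Step 1 — sample mean vector:
  mean(X) = (9 + 1 + 2 + 4) / 4 = 16/4 = 4
  mean(Y) = (4 + 8 + 4 + 3) / 4 = 19/4 = 4.75
  x̄ = (4, 4.75),  deviation x̄ - mu_0 = (4, 4.75) - (7, 5) = (-3, -0.25).

Step 2 — sample covariance matrix, S[i,j] = (1/(n-1)) · Σ_k (x_{k,i} - mean_i) · (x_{k,j} - mean_j), divisor n-1 = 3:
  S[X,X] = ((5)·(5) + (-3)·(-3) + (-2)·(-2) + (0)·(0)) / 3 = 38/3 = 12.6667
  S[X,Y] = ((5)·(-0.75) + (-3)·(3.25) + (-2)·(-0.75) + (0)·(-1.75)) / 3 = -12/3 = -4
  S[Y,Y] = ((-0.75)·(-0.75) + (3.25)·(3.25) + (-0.75)·(-0.75) + (-1.75)·(-1.75)) / 3 = 14.75/3 = 4.9167
  S = [[12.6667, -4],
 [-4, 4.9167]].

Step 3 — invert S. det(S) = 12.6667·4.9167 - (-4)² = 46.2778.
  S^{-1} = (1/det) · [[d, -b], [-b, a]] = [[0.1062, 0.0864],
 [0.0864, 0.2737]].

Step 4 — quadratic form (x̄ - mu_0)^T · S^{-1} · (x̄ - mu_0):
  S^{-1} · (x̄ - mu_0) = (-0.3403, -0.3277),
  (x̄ - mu_0)^T · [...] = (-3)·(-0.3403) + (-0.25)·(-0.3277) = 1.1029.

Step 5 — scale by n: T² = 4 · 1.1029 = 4.4118.

T² ≈ 4.4118


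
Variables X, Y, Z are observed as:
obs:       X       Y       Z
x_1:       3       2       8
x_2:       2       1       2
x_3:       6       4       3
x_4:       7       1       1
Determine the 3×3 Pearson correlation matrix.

Step 1 — column means:
  mean(X) = (3 + 2 + 6 + 7) / 4 = 18/4 = 4.5
  mean(Y) = (2 + 1 + 4 + 1) / 4 = 8/4 = 2
  mean(Z) = (8 + 2 + 3 + 1) / 4 = 14/4 = 3.5

Step 2 — sample variances and covariances s[i,j] = (1/(n-1)) · Σ_k (x_{k,i} - mean_i) · (x_{k,j} - mean_j), with n-1 = 3:
  s[X,X] = ((-1.5)·(-1.5) + (-2.5)·(-2.5) + (1.5)·(1.5) + (2.5)·(2.5)) / 3 = 17/3 = 5.6667
  s[X,Y] = ((-1.5)·(0) + (-2.5)·(-1) + (1.5)·(2) + (2.5)·(-1)) / 3 = 3/3 = 1
  s[X,Z] = ((-1.5)·(4.5) + (-2.5)·(-1.5) + (1.5)·(-0.5) + (2.5)·(-2.5)) / 3 = -10/3 = -3.3333
  s[Y,Y] = ((0)·(0) + (-1)·(-1) + (2)·(2) + (-1)·(-1)) / 3 = 6/3 = 2
  s[Y,Z] = ((0)·(4.5) + (-1)·(-1.5) + (2)·(-0.5) + (-1)·(-2.5)) / 3 = 3/3 = 1
  s[Z,Z] = ((4.5)·(4.5) + (-1.5)·(-1.5) + (-0.5)·(-0.5) + (-2.5)·(-2.5)) / 3 = 29/3 = 9.6667
  Sample standard deviations s_i = √(s[i,i]):
  s(X) = √(5.6667) = 2.3805
  s(Y) = √(2) = 1.4142
  s(Z) = √(9.6667) = 3.1091

Step 3 — r_{ij} = s_{ij} / (s_i · s_j):
  r[X,X] = 1 (diagonal).
  r[X,Y] = 1 / (2.3805 · 1.4142) = 1 / 3.3665 = 0.297
  r[X,Z] = -3.3333 / (2.3805 · 3.1091) = -3.3333 / 7.4012 = -0.4504
  r[Y,Y] = 1 (diagonal).
  r[Y,Z] = 1 / (1.4142 · 3.1091) = 1 / 4.397 = 0.2274
  r[Z,Z] = 1 (diagonal).

R is symmetric with unit diagonal. Assembling:

R = [[1, 0.297, -0.4504],
 [0.297, 1, 0.2274],
 [-0.4504, 0.2274, 1]]


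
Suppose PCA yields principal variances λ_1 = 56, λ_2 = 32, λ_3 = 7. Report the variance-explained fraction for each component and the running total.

Step 1 — total variance = trace(Sigma) = Σ λ_i = 56 + 32 + 7 = 95.

Step 2 — fraction explained by component i = λ_i / Σ λ:
  PC1: 56/95 = 0.5895
  PC2: 32/95 = 0.3368
  PC3: 7/95 = 0.0737

Step 3 — cumulative fraction after k components = (λ_1 + ... + λ_k) / Σ λ:
  k = 1: 56/95 = 0.5895
  k = 2: (56 + 32)/95 = 88/95 = 0.9263
  k = 3: (56 + 32 + 7)/95 = 95/95 = 1

Summary (fraction, with percent):

explained: PC1 0.5895 (58.95%), PC2 0.3368 (33.68%), PC3 0.0737 (7.37%);  cumulative: 0.5895, 0.9263, 1


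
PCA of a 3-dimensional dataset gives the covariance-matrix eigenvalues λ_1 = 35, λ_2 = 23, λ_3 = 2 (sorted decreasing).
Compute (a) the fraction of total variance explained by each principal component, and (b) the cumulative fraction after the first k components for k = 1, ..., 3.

Step 1 — total variance = trace(Sigma) = Σ λ_i = 35 + 23 + 2 = 60.

Step 2 — fraction explained by component i = λ_i / Σ λ:
  PC1: 35/60 = 0.5833
  PC2: 23/60 = 0.3833
  PC3: 2/60 = 0.0333

Step 3 — cumulative fraction after k components = (λ_1 + ... + λ_k) / Σ λ:
  k = 1: 35/60 = 0.5833
  k = 2: (35 + 23)/60 = 58/60 = 0.9667
  k = 3: (35 + 23 + 2)/60 = 60/60 = 1

Summary (fraction, with percent):

explained: PC1 0.5833 (58.33%), PC2 0.3833 (38.33%), PC3 0.0333 (3.33%);  cumulative: 0.5833, 0.9667, 1


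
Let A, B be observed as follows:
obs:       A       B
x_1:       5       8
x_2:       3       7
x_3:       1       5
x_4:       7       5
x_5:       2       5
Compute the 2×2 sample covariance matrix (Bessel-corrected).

Step 1 — column means:
  mean(A) = (5 + 3 + 1 + 7 + 2) / 5 = 18/5 = 3.6
  mean(B) = (8 + 7 + 5 + 5 + 5) / 5 = 30/5 = 6

Step 2 — sample covariance S[i,j] = (1/(n-1)) · Σ_k (x_{k,i} - mean_i) · (x_{k,j} - mean_j), with n-1 = 4.
  S[A,A] = ((1.4)·(1.4) + (-0.6)·(-0.6) + (-2.6)·(-2.6) + (3.4)·(3.4) + (-1.6)·(-1.6)) / 4 = 23.2/4 = 5.8
  S[A,B] = ((1.4)·(2) + (-0.6)·(1) + (-2.6)·(-1) + (3.4)·(-1) + (-1.6)·(-1)) / 4 = 3/4 = 0.75
  S[B,B] = ((2)·(2) + (1)·(1) + (-1)·(-1) + (-1)·(-1) + (-1)·(-1)) / 4 = 8/4 = 2

S is symmetric (S[j,i] = S[i,j]). Assembling:

S = [[5.8, 0.75],
 [0.75, 2]]


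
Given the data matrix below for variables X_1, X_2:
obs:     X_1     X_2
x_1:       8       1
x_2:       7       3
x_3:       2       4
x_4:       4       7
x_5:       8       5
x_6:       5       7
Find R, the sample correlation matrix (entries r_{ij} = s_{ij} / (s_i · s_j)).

Step 1 — column means:
  mean(X_1) = (8 + 7 + 2 + 4 + 8 + 5) / 6 = 34/6 = 5.6667
  mean(X_2) = (1 + 3 + 4 + 7 + 5 + 7) / 6 = 27/6 = 4.5

Step 2 — sample variances and covariances s[i,j] = (1/(n-1)) · Σ_k (x_{k,i} - mean_i) · (x_{k,j} - mean_j), with n-1 = 5:
  s[X_1,X_1] = ((2.3333)·(2.3333) + (1.3333)·(1.3333) + (-3.6667)·(-3.6667) + (-1.6667)·(-1.6667) + (2.3333)·(2.3333) + (-0.6667)·(-0.6667)) / 5 = 29.3333/5 = 5.8667
  s[X_1,X_2] = ((2.3333)·(-3.5) + (1.3333)·(-1.5) + (-3.6667)·(-0.5) + (-1.6667)·(2.5) + (2.3333)·(0.5) + (-0.6667)·(2.5)) / 5 = -13/5 = -2.6
  s[X_2,X_2] = ((-3.5)·(-3.5) + (-1.5)·(-1.5) + (-0.5)·(-0.5) + (2.5)·(2.5) + (0.5)·(0.5) + (2.5)·(2.5)) / 5 = 27.5/5 = 5.5
  Sample standard deviations s_i = √(s[i,i]):
  s(X_1) = √(5.8667) = 2.4221
  s(X_2) = √(5.5) = 2.3452

Step 3 — r_{ij} = s_{ij} / (s_i · s_j):
  r[X_1,X_1] = 1 (diagonal).
  r[X_1,X_2] = -2.6 / (2.4221 · 2.3452) = -2.6 / 5.6804 = -0.4577
  r[X_2,X_2] = 1 (diagonal).

R is symmetric with unit diagonal. Assembling:

R = [[1, -0.4577],
 [-0.4577, 1]]


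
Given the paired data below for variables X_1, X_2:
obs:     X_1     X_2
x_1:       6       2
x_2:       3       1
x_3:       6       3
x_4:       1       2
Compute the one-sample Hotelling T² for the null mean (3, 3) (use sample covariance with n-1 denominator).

Step 1 — sample mean vector:
  mean(X_1) = (6 + 3 + 6 + 1) / 4 = 16/4 = 4
  mean(X_2) = (2 + 1 + 3 + 2) / 4 = 8/4 = 2
  x̄ = (4, 2),  deviation x̄ - mu_0 = (4, 2) - (3, 3) = (1, -1).

Step 2 — sample covariance matrix, S[i,j] = (1/(n-1)) · Σ_k (x_{k,i} - mean_i) · (x_{k,j} - mean_j), divisor n-1 = 3:
  S[X_1,X_1] = ((2)·(2) + (-1)·(-1) + (2)·(2) + (-3)·(-3)) / 3 = 18/3 = 6
  S[X_1,X_2] = ((2)·(0) + (-1)·(-1) + (2)·(1) + (-3)·(0)) / 3 = 3/3 = 1
  S[X_2,X_2] = ((0)·(0) + (-1)·(-1) + (1)·(1) + (0)·(0)) / 3 = 2/3 = 0.6667
  S = [[6, 1],
 [1, 0.6667]].

Step 3 — invert S. det(S) = 6·0.6667 - (1)² = 3.
  S^{-1} = (1/det) · [[d, -b], [-b, a]] = [[0.2222, -0.3333],
 [-0.3333, 2]].

Step 4 — quadratic form (x̄ - mu_0)^T · S^{-1} · (x̄ - mu_0):
  S^{-1} · (x̄ - mu_0) = (0.5556, -2.3333),
  (x̄ - mu_0)^T · [...] = (1)·(0.5556) + (-1)·(-2.3333) = 2.8889.

Step 5 — scale by n: T² = 4 · 2.8889 = 11.5556.

T² ≈ 11.5556


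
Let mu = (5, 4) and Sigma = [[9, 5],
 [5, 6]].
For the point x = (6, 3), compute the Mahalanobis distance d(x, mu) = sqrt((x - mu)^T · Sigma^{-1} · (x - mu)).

Step 1 — centre the observation: (x - mu) = (1, -1).

Step 2 — invert Sigma. det(Sigma) = 9·6 - (5)² = 29.
  Sigma^{-1} = (1/det) · [[d, -b], [-b, a]] = [[0.2069, -0.1724],
 [-0.1724, 0.3103]].

Step 3 — form the quadratic (x - mu)^T · Sigma^{-1} · (x - mu):
  Sigma^{-1} · (x - mu) = (0.3793, -0.4828).
  (x - mu)^T · [Sigma^{-1} · (x - mu)] = (1)·(0.3793) + (-1)·(-0.4828) = 0.8621.

Step 4 — take square root: d = √(0.8621) ≈ 0.9285.

d(x, mu) = √(0.8621) ≈ 0.9285


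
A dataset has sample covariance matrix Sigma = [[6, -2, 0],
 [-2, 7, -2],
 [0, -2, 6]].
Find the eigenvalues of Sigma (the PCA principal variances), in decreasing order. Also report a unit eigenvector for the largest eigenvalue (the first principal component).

Step 1 — characteristic polynomial p(λ) = det(λI - Sigma) = λ³ - tr·λ² + c_1·λ - det, where tr = trace, c_1 = sum of the principal 2×2 minors, det = det(Sigma):
  tr = 6 + 7 + 6 = 19,
  c_1 = (6·7 - (-2)²) + (6·6 - (0)²) + (7·6 - (-2)²) = 38 + 36 + 38 = 112,
  det = 6·(7·6 - (-2)²) - (-2)·((-2)·6 - (-2)·(0)) + (0)·((-2)·(-2) - 7·(0)) = 6·(38) - (-2)·(-12) + (0)·(4) = 204.
  So p(λ) = λ³ - 19λ² + 112λ - 204.
Step 2 — look for an integer root (rational root theorem: any rational root is an integer divisor of 204). Testing λ = 6:
  p(6) = 216 - 684 + 672 - 204 = 0  ✓
  Dividing out (λ - 6): p(λ) = (λ - 6)(λ² - 13λ + 34).
Step 3 — remaining eigenvalues from the quadratic λ² - 13λ + 34 = 0:
  Δ = 13² - 4·34 = 169 - 136 = 33,  λ = (13 ± √33)/2 = (13 ± 5.7446)/2 ≈ 9.3723 or 3.6277.
  Sorted: λ_1 = 9.3723,  λ_2 = 6,  λ_3 = 3.6277  (check: sum = 19 = tr ✓).

Step 4 — unit eigenvector for λ_1 ≈ 9.3723: v spans the null space of (Sigma - λ_1 I), whose rows are
  r_1 = (-3.3723, -2, 0),  r_2 = (-2, -2.3723, -2),  r_3 = (0, -2, -3.3723).
  v is orthogonal to every row, so take v ∝ r_1 × r_2 = ((-2)·(-2) - (0)·(-2.3723), (0)·(-2) - (-3.3723)·(-2), (-3.3723)·(-2.3723) - (-2)·(-2)) ≈ (4, -6.7446, 4).
  Let u = (4, -6.7446, 4).
  ||u|| = √((4)² + (-6.7446)² + (4)²) = √(77.4891) ≈ 8.8028,  v_1 = u/||u|| ≈ (0.4544, -0.7662, 0.4544) (||v_1|| = 1).

λ_1 = 9.3723,  λ_2 = 6,  λ_3 = 3.6277;  v_1 ≈ (0.4544, -0.7662, 0.4544)


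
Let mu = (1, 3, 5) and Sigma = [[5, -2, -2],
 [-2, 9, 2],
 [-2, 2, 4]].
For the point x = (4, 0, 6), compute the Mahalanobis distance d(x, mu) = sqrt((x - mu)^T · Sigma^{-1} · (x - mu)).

Step 1 — centre the observation: (x - mu) = (3, -3, 1).

Step 2 — invert Sigma (cofactor / det for 3×3, or solve directly):
  Sigma^{-1} = [[0.2581, 0.0323, 0.1129],
 [0.0323, 0.129, -0.0484],
 [0.1129, -0.0484, 0.3306]].

Step 3 — form the quadratic (x - mu)^T · Sigma^{-1} · (x - mu):
  Sigma^{-1} · (x - mu) = (0.7903, -0.3387, 0.8145).
  (x - mu)^T · [Sigma^{-1} · (x - mu)] = (3)·(0.7903) + (-3)·(-0.3387) + (1)·(0.8145) = 4.2016.

Step 4 — take square root: d = √(4.2016) ≈ 2.0498.

d(x, mu) = √(4.2016) ≈ 2.0498


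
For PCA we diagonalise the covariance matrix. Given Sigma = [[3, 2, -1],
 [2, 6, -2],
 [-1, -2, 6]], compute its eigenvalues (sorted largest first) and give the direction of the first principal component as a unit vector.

Step 1 — characteristic polynomial p(λ) = det(λI - Sigma) = λ³ - tr·λ² + c_1·λ - det, where tr = trace, c_1 = sum of the principal 2×2 minors, det = det(Sigma):
  tr = 3 + 6 + 6 = 15,
  c_1 = (3·6 - (2)²) + (3·6 - (-1)²) + (6·6 - (-2)²) = 14 + 17 + 32 = 63,
  det = 3·(6·6 - (-2)²) - (2)·((2)·6 - (-2)·(-1)) + (-1)·((2)·(-2) - 6·(-1)) = 3·(32) - (2)·(10) + (-1)·(2) = 74.
  So p(λ) = λ³ - 15λ² + 63λ - 74.
Step 2 — look for an integer root (rational root theorem: any rational root is an integer divisor of 74). Testing λ = 2:
  p(2) = 8 - 60 + 126 - 74 = 0  ✓
  Dividing out (λ - 2): p(λ) = (λ - 2)(λ² - 13λ + 37).
Step 3 — remaining eigenvalues from the quadratic λ² - 13λ + 37 = 0:
  Δ = 13² - 4·37 = 169 - 148 = 21,  λ = (13 ± √21)/2 = (13 ± 4.5826)/2 ≈ 8.7913 or 4.2087.
  Sorted: λ_1 = 8.7913,  λ_2 = 4.2087,  λ_3 = 2  (check: sum = 15 = tr ✓).

Step 4 — unit eigenvector for λ_1 ≈ 8.7913: v spans the null space of (Sigma - λ_1 I), whose rows are
  r_1 = (-5.7913, 2, -1),  r_2 = (2, -2.7913, -2),  r_3 = (-1, -2, -2.7913).
  v is orthogonal to every row, so take v ∝ r_1 × r_2 = ((2)·(-2) - (-1)·(-2.7913), (-1)·(2) - (-5.7913)·(-2), (-5.7913)·(-2.7913) - (2)·(2)) ≈ (-6.7913, -13.5826, 12.1652).
  Rescale (multiply by -1 so the first nonzero entry is positive): u = (6.7913, 13.5826, -12.1652).
  ||u|| = √((6.7913)² + (13.5826)² + (-12.1652)²) = √(378.5989) ≈ 19.4576,  v_1 = u/||u|| ≈ (0.349, 0.6981, -0.6252) (||v_1|| = 1).

λ_1 = 8.7913,  λ_2 = 4.2087,  λ_3 = 2;  v_1 ≈ (0.349, 0.6981, -0.6252)


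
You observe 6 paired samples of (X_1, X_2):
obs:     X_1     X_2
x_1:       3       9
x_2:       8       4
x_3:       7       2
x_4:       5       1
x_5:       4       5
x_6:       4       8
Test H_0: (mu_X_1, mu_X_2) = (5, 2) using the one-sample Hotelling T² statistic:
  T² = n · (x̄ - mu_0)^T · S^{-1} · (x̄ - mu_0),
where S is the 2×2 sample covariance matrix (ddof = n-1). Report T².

Step 1 — sample mean vector:
  mean(X_1) = (3 + 8 + 7 + 5 + 4 + 4) / 6 = 31/6 = 5.1667
  mean(X_2) = (9 + 4 + 2 + 1 + 5 + 8) / 6 = 29/6 = 4.8333
  x̄ = (5.1667, 4.8333),  deviation x̄ - mu_0 = (5.1667, 4.8333) - (5, 2) = (0.1667, 2.8333).

Step 2 — sample covariance matrix, S[i,j] = (1/(n-1)) · Σ_k (x_{k,i} - mean_i) · (x_{k,j} - mean_j), divisor n-1 = 5:
  S[X_1,X_1] = ((-2.1667)·(-2.1667) + (2.8333)·(2.8333) + (1.8333)·(1.8333) + (-0.1667)·(-0.1667) + (-1.1667)·(-1.1667) + (-1.1667)·(-1.1667)) / 5 = 18.8333/5 = 3.7667
  S[X_1,X_2] = ((-2.1667)·(4.1667) + (2.8333)·(-0.8333) + (1.8333)·(-2.8333) + (-0.1667)·(-3.8333) + (-1.1667)·(0.1667) + (-1.1667)·(3.1667)) / 5 = -19.8333/5 = -3.9667
  S[X_2,X_2] = ((4.1667)·(4.1667) + (-0.8333)·(-0.8333) + (-2.8333)·(-2.8333) + (-3.8333)·(-3.8333) + (0.1667)·(0.1667) + (3.1667)·(3.1667)) / 5 = 50.8333/5 = 10.1667
  S = [[3.7667, -3.9667],
 [-3.9667, 10.1667]].

Step 3 — invert S. det(S) = 3.7667·10.1667 - (-3.9667)² = 22.56.
  S^{-1} = (1/det) · [[d, -b], [-b, a]] = [[0.4507, 0.1758],
 [0.1758, 0.167]].

Step 4 — quadratic form (x̄ - mu_0)^T · S^{-1} · (x̄ - mu_0):
  S^{-1} · (x̄ - mu_0) = (0.5733, 0.5024),
  (x̄ - mu_0)^T · [...] = (0.1667)·(0.5733) + (2.8333)·(0.5024) = 1.5189.

Step 5 — scale by n: T² = 6 · 1.5189 = 9.1135.

T² ≈ 9.1135


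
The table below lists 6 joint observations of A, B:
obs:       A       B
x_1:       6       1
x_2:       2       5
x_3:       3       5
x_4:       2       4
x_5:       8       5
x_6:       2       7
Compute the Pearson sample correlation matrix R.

Step 1 — column means:
  mean(A) = (6 + 2 + 3 + 2 + 8 + 2) / 6 = 23/6 = 3.8333
  mean(B) = (1 + 5 + 5 + 4 + 5 + 7) / 6 = 27/6 = 4.5

Step 2 — sample variances and covariances s[i,j] = (1/(n-1)) · Σ_k (x_{k,i} - mean_i) · (x_{k,j} - mean_j), with n-1 = 5:
  s[A,A] = ((2.1667)·(2.1667) + (-1.8333)·(-1.8333) + (-0.8333)·(-0.8333) + (-1.8333)·(-1.8333) + (4.1667)·(4.1667) + (-1.8333)·(-1.8333)) / 5 = 32.8333/5 = 6.5667
  s[A,B] = ((2.1667)·(-3.5) + (-1.8333)·(0.5) + (-0.8333)·(0.5) + (-1.8333)·(-0.5) + (4.1667)·(0.5) + (-1.8333)·(2.5)) / 5 = -10.5/5 = -2.1
  s[B,B] = ((-3.5)·(-3.5) + (0.5)·(0.5) + (0.5)·(0.5) + (-0.5)·(-0.5) + (0.5)·(0.5) + (2.5)·(2.5)) / 5 = 19.5/5 = 3.9
  Sample standard deviations s_i = √(s[i,i]):
  s(A) = √(6.5667) = 2.5626
  s(B) = √(3.9) = 1.9748

Step 3 — r_{ij} = s_{ij} / (s_i · s_j):
  r[A,A] = 1 (diagonal).
  r[A,B] = -2.1 / (2.5626 · 1.9748) = -2.1 / 5.0606 = -0.415
  r[B,B] = 1 (diagonal).

R is symmetric with unit diagonal. Assembling:

R = [[1, -0.415],
 [-0.415, 1]]


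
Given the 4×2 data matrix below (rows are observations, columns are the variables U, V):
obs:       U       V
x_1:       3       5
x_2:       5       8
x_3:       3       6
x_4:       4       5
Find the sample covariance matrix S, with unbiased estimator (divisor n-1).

Step 1 — column means:
  mean(U) = (3 + 5 + 3 + 4) / 4 = 15/4 = 3.75
  mean(V) = (5 + 8 + 6 + 5) / 4 = 24/4 = 6

Step 2 — sample covariance S[i,j] = (1/(n-1)) · Σ_k (x_{k,i} - mean_i) · (x_{k,j} - mean_j), with n-1 = 3.
  S[U,U] = ((-0.75)·(-0.75) + (1.25)·(1.25) + (-0.75)·(-0.75) + (0.25)·(0.25)) / 3 = 2.75/3 = 0.9167
  S[U,V] = ((-0.75)·(-1) + (1.25)·(2) + (-0.75)·(0) + (0.25)·(-1)) / 3 = 3/3 = 1
  S[V,V] = ((-1)·(-1) + (2)·(2) + (0)·(0) + (-1)·(-1)) / 3 = 6/3 = 2

S is symmetric (S[j,i] = S[i,j]). Assembling:

S = [[0.9167, 1],
 [1, 2]]
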